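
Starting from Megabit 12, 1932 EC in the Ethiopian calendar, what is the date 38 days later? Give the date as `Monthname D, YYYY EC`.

JDN of Megabit 12, 1932 EC = 2429710.
2429710 + 38 = 2429748.
JDN 2429748 in the Ethiopian calendar is Miyazya 20, 1932 EC.

Miyazya 20, 1932 EC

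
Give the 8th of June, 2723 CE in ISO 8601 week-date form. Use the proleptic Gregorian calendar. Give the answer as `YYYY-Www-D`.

2723-W23-5

The weekday is Friday (ISO weekday 5).
That Friday belongs to ISO week 23 of ISO year 2723.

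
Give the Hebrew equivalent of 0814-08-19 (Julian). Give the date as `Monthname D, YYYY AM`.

Both dates share Julian Day Number 2018602; in the Hebrew calendar that is 30 Av 4574 AM.

Av 30, 4574 AM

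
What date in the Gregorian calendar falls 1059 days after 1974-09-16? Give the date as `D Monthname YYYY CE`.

Counting 1059 days forward from JDN 2442307 reaches JDN 2443366, which is 10 August 1977 CE.

10 August 1977 CE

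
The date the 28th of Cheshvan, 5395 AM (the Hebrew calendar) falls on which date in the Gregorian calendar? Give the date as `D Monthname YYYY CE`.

Julian Day Number of the source date = 2318189.
Converting JDN 2318189 to the Gregorian calendar gives 19 November 1634 CE.

19 November 1634 CE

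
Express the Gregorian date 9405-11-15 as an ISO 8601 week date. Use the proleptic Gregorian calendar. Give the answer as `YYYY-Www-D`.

The weekday is Friday (ISO weekday 5).
That Friday belongs to ISO week 46 of ISO year 9405.

9405-W46-5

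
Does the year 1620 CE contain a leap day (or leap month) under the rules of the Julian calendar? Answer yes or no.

1620 mod 4 = 0, so it is a leap year in the Julian calendar.

yes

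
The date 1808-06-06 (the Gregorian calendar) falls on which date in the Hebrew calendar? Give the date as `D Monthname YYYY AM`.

Julian Day Number of the source date = 2381575.
Converting JDN 2381575 to the Hebrew calendar gives 11 Sivan 5568 AM.

11 Sivan 5568 AM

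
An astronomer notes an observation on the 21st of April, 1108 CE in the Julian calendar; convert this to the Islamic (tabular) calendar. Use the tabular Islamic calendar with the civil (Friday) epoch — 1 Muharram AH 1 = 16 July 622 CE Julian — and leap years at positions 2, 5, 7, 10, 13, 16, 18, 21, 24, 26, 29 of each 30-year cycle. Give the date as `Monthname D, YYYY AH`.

Ramadan 8, 501 AH

Julian Day Number of the source date = 2125866.
Converting JDN 2125866 to the tabular Islamic calendar gives 8 Ramadan 501 AH.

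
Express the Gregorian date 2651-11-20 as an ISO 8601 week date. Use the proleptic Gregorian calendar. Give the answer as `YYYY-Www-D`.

The weekday is Thursday (ISO weekday 4).
That Thursday belongs to ISO week 47 of ISO year 2651.

2651-W47-4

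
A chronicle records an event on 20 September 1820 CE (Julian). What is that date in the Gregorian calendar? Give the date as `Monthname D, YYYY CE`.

October 2, 1820 CE

For dates in this range the Gregorian date is 12 days ahead of the Julian.
20 September 1820 Julian + 12 days → 2 October 1820 Gregorian.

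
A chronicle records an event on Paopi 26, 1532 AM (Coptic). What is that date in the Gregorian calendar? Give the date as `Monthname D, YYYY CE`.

Both dates share Julian Day Number 2384283; in the Gregorian calendar that is 5 November 1815 CE.

November 5, 1815 CE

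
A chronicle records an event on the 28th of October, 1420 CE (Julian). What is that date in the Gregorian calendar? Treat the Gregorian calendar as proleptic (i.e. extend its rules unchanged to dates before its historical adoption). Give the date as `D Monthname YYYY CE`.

6 November 1420 CE

For dates in this range the Gregorian date is 9 days ahead of the Julian.
28 October 1420 Julian + 9 days → 6 November 1420 Gregorian.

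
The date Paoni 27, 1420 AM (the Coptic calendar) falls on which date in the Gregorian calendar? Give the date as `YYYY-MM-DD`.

Julian Day Number of the source date = 2343616.
Converting JDN 2343616 to the Gregorian calendar gives 2 July 1704 CE.

1704-07-02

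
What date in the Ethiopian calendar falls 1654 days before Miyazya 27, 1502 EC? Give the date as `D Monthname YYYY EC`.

14 Tikimt 1498 EC

JDN of Miyazya 27, 1502 EC = 2272697.
2272697 − 1654 = 2271043.
JDN 2271043 in the Ethiopian calendar is 14 Tikimt 1498 EC.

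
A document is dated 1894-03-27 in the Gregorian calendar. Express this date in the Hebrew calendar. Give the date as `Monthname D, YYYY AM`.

Adar II 19, 5654 AM

Julian Day Number of the source date = 2412915.
Converting JDN 2412915 to the Hebrew calendar gives 19 Adar II 5654 AM.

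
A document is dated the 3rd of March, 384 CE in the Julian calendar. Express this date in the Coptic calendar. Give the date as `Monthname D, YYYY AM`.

Paremhat 7, 100 AM

Both dates share Julian Day Number 1861376; in the Coptic calendar that is 7 Paremhat 100 AM.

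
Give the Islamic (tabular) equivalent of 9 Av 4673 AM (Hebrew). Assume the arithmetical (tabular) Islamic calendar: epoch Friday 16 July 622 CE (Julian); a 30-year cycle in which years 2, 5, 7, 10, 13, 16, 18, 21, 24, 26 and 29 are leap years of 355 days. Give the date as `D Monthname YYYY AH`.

Julian Day Number of the source date = 2054727.
Converting JDN 2054727 to the tabular Islamic calendar gives 7 Dhu al-Hijjah 300 AH.

7 Dhu al-Hijjah 300 AH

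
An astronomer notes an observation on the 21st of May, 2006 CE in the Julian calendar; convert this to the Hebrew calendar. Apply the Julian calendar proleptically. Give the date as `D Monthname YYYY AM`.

7 Sivan 5766 AM

Julian Day Number of the source date = 2453890.
Converting JDN 2453890 to the Hebrew calendar gives 7 Sivan 5766 AM.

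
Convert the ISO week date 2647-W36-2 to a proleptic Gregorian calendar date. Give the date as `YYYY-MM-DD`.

2647-09-07

ISO week 1 of 2647 is the week containing the first Thursday of 2647.
Week 36, day 2 (Tuesday) lands on 2647-09-07.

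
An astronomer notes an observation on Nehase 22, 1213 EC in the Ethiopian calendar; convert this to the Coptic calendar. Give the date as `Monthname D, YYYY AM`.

The source date corresponds to 22 August 1221 in the proleptic Gregorian calendar (JDN 2167255).
That day falls on 22 Mesori 937 AM in the Coptic calendar.

Mesori 22, 937 AM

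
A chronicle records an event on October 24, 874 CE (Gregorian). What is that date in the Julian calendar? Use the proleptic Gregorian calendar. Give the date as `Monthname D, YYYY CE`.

At this point the Julian calendar is 4 days behind the Gregorian.
24 October 874 Gregorian − 4 days → 20 October 874 Julian.

October 20, 874 CE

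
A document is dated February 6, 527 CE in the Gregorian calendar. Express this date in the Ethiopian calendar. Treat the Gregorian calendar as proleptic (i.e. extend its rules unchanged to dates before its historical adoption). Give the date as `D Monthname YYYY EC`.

10 Yekatit 519 EC

Both dates share Julian Day Number 1913579; in the Ethiopian calendar that is 10 Yekatit 519 EC.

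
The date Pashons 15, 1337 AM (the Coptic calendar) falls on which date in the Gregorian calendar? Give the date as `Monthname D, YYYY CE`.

Both dates share Julian Day Number 2313258; in the Gregorian calendar that is 20 May 1621 CE.

May 20, 1621 CE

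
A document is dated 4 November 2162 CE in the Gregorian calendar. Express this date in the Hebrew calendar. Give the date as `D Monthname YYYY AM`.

Both dates share Julian Day Number 2511022; in the Hebrew calendar that is 27 Cheshvan 5923 AM.

27 Cheshvan 5923 AM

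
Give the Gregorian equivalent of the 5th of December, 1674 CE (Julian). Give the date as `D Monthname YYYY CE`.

15 December 1674 CE

For dates in this range the Gregorian date is 10 days ahead of the Julian.
5 December 1674 Julian + 10 days → 15 December 1674 Gregorian.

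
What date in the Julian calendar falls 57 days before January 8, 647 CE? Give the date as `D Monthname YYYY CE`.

Counting 57 days back from JDN 1957382 reaches JDN 1957325, which is 12 November 646 CE.

12 November 646 CE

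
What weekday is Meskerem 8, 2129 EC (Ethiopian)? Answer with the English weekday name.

Equivalently 19 September 2136 Gregorian, JDN 2501480.
2501480 ≡ 2 (mod 7); counting from Monday = 0 gives Wednesday.

Wednesday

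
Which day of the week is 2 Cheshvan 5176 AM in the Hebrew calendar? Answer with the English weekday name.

Sunday

In the proleptic Gregorian calendar this is 15 October 1415 (JDN 2238165).
JDN 2238165 mod 7 = 6, and JDN 0 was a Monday, so this is a Sunday.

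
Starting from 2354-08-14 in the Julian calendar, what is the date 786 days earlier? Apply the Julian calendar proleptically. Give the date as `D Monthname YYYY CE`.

The starting date is JDN 2581082; 2581082 − 786 = 2580296.
JDN 2580296 corresponds to 19 June 2352 CE.

19 June 2352 CE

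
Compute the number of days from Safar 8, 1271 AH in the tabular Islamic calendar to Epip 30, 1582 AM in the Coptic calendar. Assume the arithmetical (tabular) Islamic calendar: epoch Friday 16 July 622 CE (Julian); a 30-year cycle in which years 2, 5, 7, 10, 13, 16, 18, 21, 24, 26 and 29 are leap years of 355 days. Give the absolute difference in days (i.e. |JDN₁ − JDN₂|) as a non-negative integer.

First date → JDN 2398523; second date → JDN 2402819.
The interval is |2398523 − 2402819| = 4296 days.

4296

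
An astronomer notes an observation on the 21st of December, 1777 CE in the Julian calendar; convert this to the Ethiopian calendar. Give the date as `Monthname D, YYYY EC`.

Tahsas 25, 1770 EC

Both dates share Julian Day Number 2370462; in the Ethiopian calendar that is 25 Tahsas 1770 EC.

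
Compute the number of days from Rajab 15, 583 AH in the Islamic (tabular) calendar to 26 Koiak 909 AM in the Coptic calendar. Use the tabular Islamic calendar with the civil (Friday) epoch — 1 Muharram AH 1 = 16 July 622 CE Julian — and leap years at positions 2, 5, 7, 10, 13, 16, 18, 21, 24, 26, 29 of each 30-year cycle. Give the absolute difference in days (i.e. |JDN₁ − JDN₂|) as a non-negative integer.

1920

JDN of the first date = 2154872.
JDN of the second date = 2156792.
|2156792 − 2154872| = 1920.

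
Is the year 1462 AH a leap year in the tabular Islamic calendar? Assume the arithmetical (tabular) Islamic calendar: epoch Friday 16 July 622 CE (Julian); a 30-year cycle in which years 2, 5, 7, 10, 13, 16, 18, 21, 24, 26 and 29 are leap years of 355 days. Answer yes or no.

Year 1462 AH is year 22 of its 30-year cycle; leap positions are 2, 5, 7, 10, 13, 16, 18, 21, 24, 26, 29, so it is a common year (354 days).

no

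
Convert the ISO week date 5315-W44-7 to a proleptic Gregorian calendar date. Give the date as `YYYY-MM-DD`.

5315-11-03

ISO week 1 of 5315 is the week containing the first Thursday of 5315.
Week 44, day 7 (Sunday) lands on 5315-11-03.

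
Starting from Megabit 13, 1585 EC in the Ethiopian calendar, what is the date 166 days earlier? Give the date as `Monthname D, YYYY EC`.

JDN of Megabit 13, 1585 EC = 2302969.
2302969 − 166 = 2302803.
JDN 2302803 in the Ethiopian calendar is Meskerem 27, 1585 EC.

Meskerem 27, 1585 EC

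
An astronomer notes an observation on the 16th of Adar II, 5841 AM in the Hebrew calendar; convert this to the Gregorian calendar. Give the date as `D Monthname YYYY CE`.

Both dates share Julian Day Number 2481216; in the Gregorian calendar that is 27 March 2081 CE.

27 March 2081 CE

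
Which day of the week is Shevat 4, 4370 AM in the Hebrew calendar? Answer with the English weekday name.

This is JDN 1943864 (7 January 610 Gregorian).
JDN 1943864 mod 7 = 6, and JDN 0 was a Monday, so this is a Sunday.

Sunday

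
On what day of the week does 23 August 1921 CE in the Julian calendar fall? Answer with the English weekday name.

Equivalently 5 September 1921 Gregorian, JDN 2422938.
JDN 2422938 mod 7 = 0, and JDN 0 was a Monday, so this is a Monday.

Monday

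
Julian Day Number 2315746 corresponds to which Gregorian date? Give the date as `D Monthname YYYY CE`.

Counting from JDN 2299161 = 15 Oct 1582 gives an offset of 16585 days.

12 March 1628 CE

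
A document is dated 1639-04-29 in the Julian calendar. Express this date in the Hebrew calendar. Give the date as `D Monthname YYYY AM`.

5 Iyar 5399 AM

Julian Day Number of the source date = 2319821.
Converting JDN 2319821 to the Hebrew calendar gives 5 Iyar 5399 AM.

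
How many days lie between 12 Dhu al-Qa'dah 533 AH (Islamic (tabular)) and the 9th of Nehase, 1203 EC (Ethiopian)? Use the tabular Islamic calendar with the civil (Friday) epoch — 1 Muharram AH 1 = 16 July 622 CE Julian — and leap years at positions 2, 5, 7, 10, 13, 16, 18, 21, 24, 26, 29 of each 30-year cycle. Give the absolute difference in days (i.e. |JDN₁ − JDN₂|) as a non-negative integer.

JDN of the first date = 2137269.
JDN of the second date = 2163589.
|2163589 − 2137269| = 26320.

26320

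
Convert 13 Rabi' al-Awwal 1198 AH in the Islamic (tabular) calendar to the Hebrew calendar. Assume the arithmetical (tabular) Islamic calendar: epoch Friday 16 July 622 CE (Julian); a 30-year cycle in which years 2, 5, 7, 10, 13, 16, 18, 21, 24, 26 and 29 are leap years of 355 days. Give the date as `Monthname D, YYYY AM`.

Shevat 13, 5544 AM

Both dates share Julian Day Number 2372688; in the Hebrew calendar that is 13 Shevat 5544 AM.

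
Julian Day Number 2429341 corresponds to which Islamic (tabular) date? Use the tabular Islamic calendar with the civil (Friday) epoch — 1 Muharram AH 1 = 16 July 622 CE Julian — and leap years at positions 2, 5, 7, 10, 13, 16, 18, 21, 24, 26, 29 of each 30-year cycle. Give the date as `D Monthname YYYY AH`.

The Gregorian equivalent of JDN 2429341 is 18 March 1939.
In the tabular Islamic calendar that day is 26 Muharram 1358 AH.

26 Muharram 1358 AH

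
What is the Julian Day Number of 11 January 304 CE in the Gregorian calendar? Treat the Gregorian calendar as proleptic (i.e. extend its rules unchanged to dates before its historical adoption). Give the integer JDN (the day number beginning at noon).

JDN 2299161 is 15 October 1582 CE (Gregorian); the target day is −467058 days from there, so JDN = 1832103.

1832103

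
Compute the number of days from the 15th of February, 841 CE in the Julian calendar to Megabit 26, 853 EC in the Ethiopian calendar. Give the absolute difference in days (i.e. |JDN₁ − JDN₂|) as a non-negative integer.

7340

JDN of the first date = 2028279.
JDN of the second date = 2035619.
|2035619 − 2028279| = 7340.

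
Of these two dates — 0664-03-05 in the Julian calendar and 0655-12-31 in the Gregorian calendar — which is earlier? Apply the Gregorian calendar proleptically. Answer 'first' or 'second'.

Converting both to JDN: 1963648 vs 1960658; the smaller is the second.

second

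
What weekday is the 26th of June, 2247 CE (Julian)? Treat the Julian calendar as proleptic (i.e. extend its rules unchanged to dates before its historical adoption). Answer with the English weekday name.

This is JDN 2541951 (11 July 2247 Gregorian).
JDN 2541951 mod 7 = 6, and JDN 0 was a Monday, so this is a Sunday.

Sunday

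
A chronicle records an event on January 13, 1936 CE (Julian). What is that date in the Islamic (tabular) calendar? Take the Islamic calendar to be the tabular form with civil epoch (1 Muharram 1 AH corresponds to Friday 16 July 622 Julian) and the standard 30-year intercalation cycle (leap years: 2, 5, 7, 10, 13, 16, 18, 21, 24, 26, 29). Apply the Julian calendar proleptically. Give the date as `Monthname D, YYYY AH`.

Dhu al-Qa'dah 2, 1354 AH

The source date corresponds to 26 January 1936 in the Gregorian calendar (JDN 2428194).
That day falls on 2 Dhu al-Qa'dah 1354 AH in the tabular Islamic calendar.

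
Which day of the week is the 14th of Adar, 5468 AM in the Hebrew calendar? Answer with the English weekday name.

Tuesday

In the Gregorian calendar this is 6 March 1708 (JDN 2344959).
JDN 2344959 mod 7 = 1, and JDN 0 was a Monday, so this is a Tuesday.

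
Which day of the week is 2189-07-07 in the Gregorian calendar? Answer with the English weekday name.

2520764 ≡ 1 (mod 7); counting from Monday = 0 gives Tuesday.

Tuesday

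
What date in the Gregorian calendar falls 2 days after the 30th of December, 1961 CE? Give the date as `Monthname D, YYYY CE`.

JDN of the 30th of December, 1961 CE = 2437664.
2437664 + 2 = 2437666.
JDN 2437666 in the Gregorian calendar is January 1, 1962 CE.

January 1, 1962 CE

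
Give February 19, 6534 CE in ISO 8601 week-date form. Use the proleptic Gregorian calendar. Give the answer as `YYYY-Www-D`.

The weekday is Friday (ISO weekday 5).
That Friday belongs to ISO week 7 of ISO year 6534.

6534-W07-5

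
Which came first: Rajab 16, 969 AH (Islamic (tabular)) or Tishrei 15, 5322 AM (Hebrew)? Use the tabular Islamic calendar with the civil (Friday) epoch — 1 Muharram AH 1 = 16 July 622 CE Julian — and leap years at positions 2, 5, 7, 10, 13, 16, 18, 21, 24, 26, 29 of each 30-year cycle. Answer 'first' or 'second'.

second

First date → JDN 2291659; second date → JDN 2291481.
JDN 2291481 < JDN 2291659, so the second date is earlier.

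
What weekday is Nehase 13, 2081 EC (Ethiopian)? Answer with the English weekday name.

This is JDN 2484283 (19 August 2089 Gregorian).
Since JDN mod 7 = 4 (0 = Monday), the day is Friday.

Friday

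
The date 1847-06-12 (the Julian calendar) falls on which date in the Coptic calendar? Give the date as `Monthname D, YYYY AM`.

Paoni 18, 1563 AM

The source date corresponds to 24 June 1847 in the Gregorian calendar (JDN 2395837).
That day falls on 18 Paoni 1563 AM in the Coptic calendar.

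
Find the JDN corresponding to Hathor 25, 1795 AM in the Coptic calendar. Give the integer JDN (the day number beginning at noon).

2480372

Equivalently 4 December 2078 (Gregorian).
JDN 2299161 is 15 October 1582 CE (Gregorian); the target day is +181211 days from there, so JDN = 2480372.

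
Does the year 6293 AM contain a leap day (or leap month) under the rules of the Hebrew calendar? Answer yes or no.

Hebrew year 6293 is year 4 of its 19-year Metonic cycle; leap years are at positions 3, 6, 8, 11, 14, 17, 19, so it is a common year (12 months).

no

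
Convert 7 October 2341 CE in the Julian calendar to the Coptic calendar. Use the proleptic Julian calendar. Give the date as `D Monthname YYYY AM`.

Both dates share Julian Day Number 2576388; in the Coptic calendar that is 10 Paopi 2058 AM.

10 Paopi 2058 AM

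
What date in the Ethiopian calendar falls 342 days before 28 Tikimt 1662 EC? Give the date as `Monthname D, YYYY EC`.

Hidar 21, 1661 EC

Counting 342 days back from JDN 2330958 reaches JDN 2330616, which is Hidar 21, 1661 EC.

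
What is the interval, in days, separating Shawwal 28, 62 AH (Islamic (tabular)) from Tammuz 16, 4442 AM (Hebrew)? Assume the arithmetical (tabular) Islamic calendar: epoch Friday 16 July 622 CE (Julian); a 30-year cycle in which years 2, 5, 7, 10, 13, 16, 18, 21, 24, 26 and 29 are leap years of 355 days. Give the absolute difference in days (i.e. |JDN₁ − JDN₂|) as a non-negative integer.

First date → JDN 1970349; second date → JDN 1970336.
The interval is |1970349 − 1970336| = 13 days.

13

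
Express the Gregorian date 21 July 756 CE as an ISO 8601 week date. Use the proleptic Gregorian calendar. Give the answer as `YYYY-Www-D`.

The weekday is Saturday (ISO weekday 6).
That Saturday belongs to ISO week 29 of ISO year 756.

0756-W29-6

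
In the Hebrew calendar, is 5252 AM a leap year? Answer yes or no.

yes

Hebrew year 5252 is year 8 of its 19-year Metonic cycle; leap years are at positions 3, 6, 8, 11, 14, 17, 19, so it is a leap year (13 months).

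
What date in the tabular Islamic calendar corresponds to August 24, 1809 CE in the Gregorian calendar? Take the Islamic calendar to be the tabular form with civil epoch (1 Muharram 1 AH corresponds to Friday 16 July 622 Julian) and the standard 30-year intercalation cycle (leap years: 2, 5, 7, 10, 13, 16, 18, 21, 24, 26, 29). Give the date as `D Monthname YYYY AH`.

Both dates share Julian Day Number 2382019; in the tabular Islamic calendar that is 13 Rajab 1224 AH.

13 Rajab 1224 AH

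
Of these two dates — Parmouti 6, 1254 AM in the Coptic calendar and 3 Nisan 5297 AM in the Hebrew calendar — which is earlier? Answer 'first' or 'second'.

second

Converting both to JDN: 2282903 vs 2282521; the smaller is the second.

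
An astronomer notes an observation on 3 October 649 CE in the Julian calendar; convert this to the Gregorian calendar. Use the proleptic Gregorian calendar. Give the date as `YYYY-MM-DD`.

0649-10-06

For dates in this range the Gregorian date is 3 days ahead of the Julian.
3 October 649 Julian + 3 days → 6 October 649 Gregorian.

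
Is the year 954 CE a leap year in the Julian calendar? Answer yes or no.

no

954 mod 4 = 2, so it is a common year in the Julian calendar.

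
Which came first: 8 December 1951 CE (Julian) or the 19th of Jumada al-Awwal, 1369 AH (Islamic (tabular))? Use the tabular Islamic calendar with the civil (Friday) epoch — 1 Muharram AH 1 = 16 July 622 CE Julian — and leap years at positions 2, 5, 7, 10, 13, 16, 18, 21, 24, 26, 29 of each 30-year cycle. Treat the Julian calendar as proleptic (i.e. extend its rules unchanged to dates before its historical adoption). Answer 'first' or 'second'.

The two dates have Julian Day Numbers 2434002 and 2433350 respectively.
Since 2433350 < 2434002, the second date comes first.

second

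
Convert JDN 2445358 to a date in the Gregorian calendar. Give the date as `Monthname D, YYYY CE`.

January 23, 1983 CE

Counting from JDN 2299161 = 15 Oct 1582 gives an offset of 146197 days.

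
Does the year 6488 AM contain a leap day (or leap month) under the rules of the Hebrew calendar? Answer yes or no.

no

Hebrew year 6488 is year 9 of its 19-year Metonic cycle; leap years are at positions 3, 6, 8, 11, 14, 17, 19, so it is a common year (12 months).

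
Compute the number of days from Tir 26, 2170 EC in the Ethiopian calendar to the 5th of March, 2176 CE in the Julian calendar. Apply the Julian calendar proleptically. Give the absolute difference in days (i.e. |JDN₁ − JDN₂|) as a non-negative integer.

JDN of the first date = 2516593.
JDN of the second date = 2515906.
|2515906 − 2516593| = 687.

687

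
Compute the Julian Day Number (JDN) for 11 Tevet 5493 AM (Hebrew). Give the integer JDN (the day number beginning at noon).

2354023

Equivalently 29 December 1732 (Gregorian).
JDN 2400001 is 17 November 1858 CE (Gregorian), MJD 0; the target day is −45978 days from there, so JDN = 2354023.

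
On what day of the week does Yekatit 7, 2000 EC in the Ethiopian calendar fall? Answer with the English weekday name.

Equivalently 15 February 2008 Gregorian, JDN 2454512.
2454512 ≡ 4 (mod 7); counting from Monday = 0 gives Friday.

Friday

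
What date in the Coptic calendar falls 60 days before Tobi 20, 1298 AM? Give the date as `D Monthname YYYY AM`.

20 Hathor 1298 AM

JDN of Tobi 20, 1298 AM = 2298898.
2298898 − 60 = 2298838.
JDN 2298838 in the Coptic calendar is 20 Hathor 1298 AM.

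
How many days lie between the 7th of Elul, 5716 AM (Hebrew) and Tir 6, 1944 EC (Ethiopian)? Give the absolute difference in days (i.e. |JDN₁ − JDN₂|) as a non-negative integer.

JDN of the first date = 2435700.
JDN of the second date = 2434027.
|2434027 − 2435700| = 1673.

1673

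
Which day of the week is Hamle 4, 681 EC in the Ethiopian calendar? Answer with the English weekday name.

Monday

Equivalently 1 July 689 Gregorian, JDN 1972894.
Since JDN mod 7 = 0 (0 = Monday), the day is Monday.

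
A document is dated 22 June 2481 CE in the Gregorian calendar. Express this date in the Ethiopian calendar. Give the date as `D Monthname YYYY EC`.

12 Sene 2473 EC

Both dates share Julian Day Number 2627400; in the Ethiopian calendar that is 12 Sene 2473 EC.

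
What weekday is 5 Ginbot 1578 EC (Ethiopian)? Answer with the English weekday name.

Equivalently 10 May 1586 Gregorian, JDN 2300464.
2300464 ≡ 5 (mod 7); counting from Monday = 0 gives Saturday.

Saturday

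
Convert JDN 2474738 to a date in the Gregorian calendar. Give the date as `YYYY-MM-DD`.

Counting from JDN 2299161 = 15 Oct 1582 gives an offset of 175577 days.

2063-07-02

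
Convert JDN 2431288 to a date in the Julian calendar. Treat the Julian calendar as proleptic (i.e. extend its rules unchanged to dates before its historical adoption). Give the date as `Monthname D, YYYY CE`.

The Gregorian equivalent of JDN 2431288 is 16 July 1944.
In the Julian calendar that day is July 3, 1944 CE.

July 3, 1944 CE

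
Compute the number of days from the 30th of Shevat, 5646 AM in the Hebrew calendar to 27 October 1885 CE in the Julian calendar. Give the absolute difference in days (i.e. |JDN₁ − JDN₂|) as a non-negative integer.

JDN of the first date = 2409943.
JDN of the second date = 2409854.
|2409854 − 2409943| = 89.

89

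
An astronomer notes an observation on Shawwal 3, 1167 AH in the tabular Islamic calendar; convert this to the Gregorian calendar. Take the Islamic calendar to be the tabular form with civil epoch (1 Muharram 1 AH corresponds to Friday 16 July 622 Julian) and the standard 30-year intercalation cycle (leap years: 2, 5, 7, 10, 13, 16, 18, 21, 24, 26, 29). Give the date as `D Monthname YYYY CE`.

Julian Day Number of the source date = 2361900.
Converting JDN 2361900 to the Gregorian calendar gives 24 July 1754 CE.

24 July 1754 CE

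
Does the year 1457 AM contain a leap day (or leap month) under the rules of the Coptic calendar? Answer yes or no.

no

1457 mod 4 = 1; in the Coptic calendar a year is leap when year mod 4 = 3, so it is a common year.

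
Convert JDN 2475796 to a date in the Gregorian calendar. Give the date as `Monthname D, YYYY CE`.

May 25, 2066 CE

Counting from JDN 2299161 = 15 Oct 1582 gives an offset of 176635 days.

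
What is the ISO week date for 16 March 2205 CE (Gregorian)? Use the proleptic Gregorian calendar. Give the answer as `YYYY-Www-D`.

2205-W11-6

The weekday is Saturday (ISO weekday 6).
That Saturday belongs to ISO week 11 of ISO year 2205.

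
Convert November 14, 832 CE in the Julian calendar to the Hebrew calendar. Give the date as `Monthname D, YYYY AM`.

Julian Day Number of the source date = 2025264.
Converting JDN 2025264 to the Hebrew calendar gives 17 Kislev 4593 AM.

Kislev 17, 4593 AM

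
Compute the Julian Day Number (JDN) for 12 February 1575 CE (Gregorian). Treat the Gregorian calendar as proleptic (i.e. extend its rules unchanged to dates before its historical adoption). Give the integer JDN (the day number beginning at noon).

2296359

JDN 2451545 is 1 January 2000 CE (Gregorian); the target day is −155186 days from there, so JDN = 2296359.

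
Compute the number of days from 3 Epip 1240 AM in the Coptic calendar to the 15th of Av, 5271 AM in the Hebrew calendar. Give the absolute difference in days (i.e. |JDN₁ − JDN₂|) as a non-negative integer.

4706

First date → JDN 2277877; second date → JDN 2273171.
The interval is |2277877 − 2273171| = 4706 days.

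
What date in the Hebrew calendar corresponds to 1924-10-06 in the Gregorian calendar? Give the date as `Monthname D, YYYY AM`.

Both dates share Julian Day Number 2424065; in the Hebrew calendar that is 8 Tishrei 5685 AM.

Tishrei 8, 5685 AM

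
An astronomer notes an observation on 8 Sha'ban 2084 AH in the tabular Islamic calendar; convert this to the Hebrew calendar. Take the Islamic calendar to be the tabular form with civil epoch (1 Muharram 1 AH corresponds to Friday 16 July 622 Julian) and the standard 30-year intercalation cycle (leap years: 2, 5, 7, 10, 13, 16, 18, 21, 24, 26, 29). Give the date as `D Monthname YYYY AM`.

The source date corresponds to 9 February 2644 in the Gregorian calendar (JDN 2686800).
That day falls on 9 Shevat 6404 AM in the Hebrew calendar.

9 Shevat 6404 AM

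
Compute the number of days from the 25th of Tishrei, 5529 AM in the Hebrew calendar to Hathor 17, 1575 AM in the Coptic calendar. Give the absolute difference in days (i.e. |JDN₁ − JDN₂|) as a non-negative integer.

32921

JDN of the first date = 2367088.
JDN of the second date = 2400009.
|2400009 − 2367088| = 32921.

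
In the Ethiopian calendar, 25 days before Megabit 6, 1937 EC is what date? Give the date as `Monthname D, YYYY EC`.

Counting 25 days back from JDN 2431530 reaches JDN 2431505, which is Yekatit 11, 1937 EC.

Yekatit 11, 1937 EC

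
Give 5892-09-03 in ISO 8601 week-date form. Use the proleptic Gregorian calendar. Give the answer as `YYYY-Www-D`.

The weekday is Saturday (ISO weekday 6).
That Saturday belongs to ISO week 35 of ISO year 5892.

5892-W35-6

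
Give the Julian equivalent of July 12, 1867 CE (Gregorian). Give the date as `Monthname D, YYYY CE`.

June 30, 1867 CE

For dates in this range the Gregorian date is 12 days ahead of the Julian.
12 July 1867 Gregorian − 12 days → 30 June 1867 Julian.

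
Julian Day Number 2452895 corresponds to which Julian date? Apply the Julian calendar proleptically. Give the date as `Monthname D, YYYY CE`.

August 30, 2003 CE

The Gregorian equivalent of JDN 2452895 is 12 September 2003.
In the Julian calendar that day is August 30, 2003 CE.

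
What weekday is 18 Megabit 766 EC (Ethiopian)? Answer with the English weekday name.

Monday

This is JDN 2003834 (18 March 774 Gregorian).
2003834 ≡ 0 (mod 7); counting from Monday = 0 gives Monday.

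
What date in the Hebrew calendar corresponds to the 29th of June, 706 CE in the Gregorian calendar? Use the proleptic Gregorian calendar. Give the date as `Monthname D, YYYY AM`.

Tammuz 9, 4466 AM

Julian Day Number of the source date = 1979100.
Converting JDN 1979100 to the Hebrew calendar gives 9 Tammuz 4466 AM.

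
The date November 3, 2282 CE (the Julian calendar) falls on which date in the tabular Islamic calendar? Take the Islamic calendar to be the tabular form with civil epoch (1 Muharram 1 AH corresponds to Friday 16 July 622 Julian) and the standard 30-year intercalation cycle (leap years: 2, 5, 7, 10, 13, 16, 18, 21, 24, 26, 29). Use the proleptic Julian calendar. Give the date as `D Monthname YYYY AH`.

16 Rabi' al-Thani 1712 AH

The source date corresponds to 18 November 2282 in the Gregorian calendar (JDN 2554865).
That day falls on 16 Rabi' al-Thani 1712 AH in the tabular Islamic calendar.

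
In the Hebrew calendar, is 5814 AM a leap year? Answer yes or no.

Hebrew year 5814 is year 19 of its 19-year Metonic cycle; leap years are at positions 3, 6, 8, 11, 14, 17, 19, so it is a leap year (13 months).

yes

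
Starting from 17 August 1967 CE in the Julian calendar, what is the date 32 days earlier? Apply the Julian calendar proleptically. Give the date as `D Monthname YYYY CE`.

The starting date is JDN 2439733; 2439733 − 32 = 2439701.
JDN 2439701 corresponds to 16 July 1967 CE.

16 July 1967 CE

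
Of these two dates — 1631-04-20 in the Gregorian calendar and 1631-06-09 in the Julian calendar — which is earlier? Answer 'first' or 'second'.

First date → JDN 2316880; second date → JDN 2316940.
JDN 2316880 < JDN 2316940, so the first date is earlier.

first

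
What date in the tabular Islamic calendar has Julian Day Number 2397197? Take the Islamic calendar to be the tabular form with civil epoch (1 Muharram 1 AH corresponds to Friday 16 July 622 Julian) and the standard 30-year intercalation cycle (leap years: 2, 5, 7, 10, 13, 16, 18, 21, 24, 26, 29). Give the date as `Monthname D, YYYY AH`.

JDN 2397197 is 15 March 1851 in the Gregorian calendar.
In the tabular Islamic calendar that day is Jumada al-Awwal 12, 1267 AH.

Jumada al-Awwal 12, 1267 AH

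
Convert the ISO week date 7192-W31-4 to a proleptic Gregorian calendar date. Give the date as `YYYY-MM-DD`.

7192-07-30

ISO week 1 of 7192 is the week containing the first Thursday of 7192.
Week 31, day 4 (Thursday) lands on 7192-07-30.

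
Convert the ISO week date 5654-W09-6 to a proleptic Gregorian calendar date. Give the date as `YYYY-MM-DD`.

5654-02-28

ISO week 1 of 5654 is the week containing the first Thursday of 5654.
Week 9, day 6 (Saturday) lands on 5654-02-28.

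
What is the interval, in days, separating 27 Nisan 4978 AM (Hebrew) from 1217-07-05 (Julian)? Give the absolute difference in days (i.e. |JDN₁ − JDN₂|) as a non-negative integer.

JDN of the first date = 2166046.
JDN of the second date = 2165753.
|2165753 − 2166046| = 293.

293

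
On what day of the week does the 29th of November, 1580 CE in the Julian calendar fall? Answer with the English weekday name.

This is JDN 2298486 (9 December 1580 Gregorian).
JDN 2298486 mod 7 = 1, and JDN 0 was a Monday, so this is a Tuesday.

Tuesday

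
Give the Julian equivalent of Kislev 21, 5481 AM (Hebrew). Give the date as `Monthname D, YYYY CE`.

December 10, 1720 CE

The source date corresponds to 21 December 1720 in the Gregorian calendar (JDN 2349632).
That day falls on 10 December 1720 CE in the Julian calendar.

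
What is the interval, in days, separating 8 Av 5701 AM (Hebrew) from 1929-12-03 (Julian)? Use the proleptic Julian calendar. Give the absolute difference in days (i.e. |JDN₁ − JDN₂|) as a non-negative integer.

JDN of the first date = 2430208.
JDN of the second date = 2425962.
|2425962 − 2430208| = 4246.

4246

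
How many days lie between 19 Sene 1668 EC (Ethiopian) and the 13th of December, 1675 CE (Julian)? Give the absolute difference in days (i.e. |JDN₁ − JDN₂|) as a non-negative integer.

JDN of the first date = 2333381.
JDN of the second date = 2333198.
|2333198 − 2333381| = 183.

183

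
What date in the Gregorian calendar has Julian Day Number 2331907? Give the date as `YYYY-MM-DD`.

1672-06-10

Counting from JDN 2299161 = 15 Oct 1582 gives an offset of 32746 days.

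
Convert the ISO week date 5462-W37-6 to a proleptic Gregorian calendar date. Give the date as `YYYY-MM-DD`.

ISO week 1 of 5462 is the week containing the first Thursday of 5462.
Week 37, day 6 (Saturday) lands on 5462-09-13.

5462-09-13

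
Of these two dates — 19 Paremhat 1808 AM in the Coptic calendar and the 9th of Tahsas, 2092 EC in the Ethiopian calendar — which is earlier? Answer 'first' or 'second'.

first

The two dates have Julian Day Numbers 2485235 and 2488057 respectively.
Since 2485235 < 2488057, the first date comes first.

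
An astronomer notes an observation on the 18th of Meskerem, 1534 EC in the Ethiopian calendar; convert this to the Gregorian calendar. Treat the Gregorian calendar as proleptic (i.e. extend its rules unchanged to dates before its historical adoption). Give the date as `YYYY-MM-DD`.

Julian Day Number of the source date = 2284166.
Converting JDN 2284166 to the Gregorian calendar gives 25 September 1541 CE.

1541-09-25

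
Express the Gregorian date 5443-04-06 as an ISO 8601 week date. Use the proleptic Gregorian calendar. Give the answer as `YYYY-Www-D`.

5443-W14-4

The weekday is Thursday (ISO weekday 4).
That Thursday belongs to ISO week 14 of ISO year 5443.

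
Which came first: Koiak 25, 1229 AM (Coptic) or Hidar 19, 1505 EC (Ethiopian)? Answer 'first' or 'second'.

second

Converting both to JDN: 2273671 vs 2273635; the smaller is the second.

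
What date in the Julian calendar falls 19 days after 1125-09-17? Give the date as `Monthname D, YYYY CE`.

October 6, 1125 CE

JDN of 1125-09-17 = 2132224.
2132224 + 19 = 2132243.
JDN 2132243 in the Julian calendar is October 6, 1125 CE.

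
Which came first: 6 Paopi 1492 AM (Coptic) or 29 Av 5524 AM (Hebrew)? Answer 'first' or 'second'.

First date → JDN 2369653; second date → JDN 2365587.
JDN 2365587 < JDN 2369653, so the second date is earlier.

second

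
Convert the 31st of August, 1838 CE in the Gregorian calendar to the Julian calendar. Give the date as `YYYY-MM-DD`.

At this point the Julian calendar is 12 days behind the Gregorian.
31 August 1838 Gregorian − 12 days → 19 August 1838 Julian.

1838-08-19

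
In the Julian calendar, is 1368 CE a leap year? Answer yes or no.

yes

1368 mod 4 = 0, so it is a leap year in the Julian calendar.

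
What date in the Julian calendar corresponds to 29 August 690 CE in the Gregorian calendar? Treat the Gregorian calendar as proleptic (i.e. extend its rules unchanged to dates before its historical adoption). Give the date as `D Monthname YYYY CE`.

For dates in this range the Gregorian date is 3 days ahead of the Julian.
29 August 690 Gregorian − 3 days → 26 August 690 Julian.

26 August 690 CE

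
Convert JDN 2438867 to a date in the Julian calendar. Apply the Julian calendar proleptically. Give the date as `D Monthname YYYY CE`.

3 April 1965 CE

JDN 2438867 is 16 April 1965 in the Gregorian calendar.
In the Julian calendar that day is 3 April 1965 CE.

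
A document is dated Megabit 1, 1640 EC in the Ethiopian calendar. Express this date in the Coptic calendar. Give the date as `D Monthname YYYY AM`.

1 Paremhat 1364 AM

The source date corresponds to 7 March 1648 in the Gregorian calendar (JDN 2323046).
That day falls on 1 Paremhat 1364 AM in the Coptic calendar.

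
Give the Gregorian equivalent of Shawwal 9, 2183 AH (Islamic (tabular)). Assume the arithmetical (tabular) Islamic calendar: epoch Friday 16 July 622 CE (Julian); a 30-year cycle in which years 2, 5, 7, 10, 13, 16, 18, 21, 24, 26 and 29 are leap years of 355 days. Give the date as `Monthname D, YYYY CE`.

Julian Day Number of the source date = 2721942.
Converting JDN 2721942 to the Gregorian calendar gives 28 April 2740 CE.

April 28, 2740 CE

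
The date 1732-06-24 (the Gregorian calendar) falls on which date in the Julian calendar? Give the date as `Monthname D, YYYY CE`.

June 13, 1732 CE

The Julian–Gregorian offset here is 11 days (Julian trailing).
24 June 1732 Gregorian − 11 days → 13 June 1732 Julian.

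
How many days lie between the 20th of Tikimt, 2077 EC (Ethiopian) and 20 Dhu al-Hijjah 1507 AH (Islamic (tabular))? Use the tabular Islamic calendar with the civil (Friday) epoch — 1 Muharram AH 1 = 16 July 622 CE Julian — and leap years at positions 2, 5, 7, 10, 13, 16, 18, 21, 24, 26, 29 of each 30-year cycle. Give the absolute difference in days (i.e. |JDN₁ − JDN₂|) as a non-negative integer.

JDN of the first date = 2482529.
JDN of the second date = 2482460.
|2482460 − 2482529| = 69.

69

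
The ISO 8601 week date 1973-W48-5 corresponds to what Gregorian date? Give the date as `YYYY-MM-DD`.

1973-11-30

ISO week 1 of 1973 is the week containing the first Thursday of 1973.
Week 48, day 5 (Friday) lands on 1973-11-30.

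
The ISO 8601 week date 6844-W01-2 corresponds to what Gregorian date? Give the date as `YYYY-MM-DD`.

6844-01-05

ISO week 1 of 6844 is the week containing the first Thursday of 6844.
Week 1, day 2 (Tuesday) lands on 6844-01-05.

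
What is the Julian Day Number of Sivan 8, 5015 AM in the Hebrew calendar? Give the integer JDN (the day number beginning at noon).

Equivalently 23 May 1255 (proleptic Gregorian).
JDN 2451545 is 1 January 2000 CE (Gregorian); the target day is −271963 days from there, so JDN = 2179582.

2179582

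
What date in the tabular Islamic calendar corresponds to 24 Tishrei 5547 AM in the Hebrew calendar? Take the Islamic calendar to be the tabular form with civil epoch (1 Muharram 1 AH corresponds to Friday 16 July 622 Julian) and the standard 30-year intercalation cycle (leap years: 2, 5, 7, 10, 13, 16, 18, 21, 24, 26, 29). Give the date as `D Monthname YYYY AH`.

Both dates share Julian Day Number 2373672; in the tabular Islamic calendar that is 22 Dhu al-Hijjah 1200 AH.

22 Dhu al-Hijjah 1200 AH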